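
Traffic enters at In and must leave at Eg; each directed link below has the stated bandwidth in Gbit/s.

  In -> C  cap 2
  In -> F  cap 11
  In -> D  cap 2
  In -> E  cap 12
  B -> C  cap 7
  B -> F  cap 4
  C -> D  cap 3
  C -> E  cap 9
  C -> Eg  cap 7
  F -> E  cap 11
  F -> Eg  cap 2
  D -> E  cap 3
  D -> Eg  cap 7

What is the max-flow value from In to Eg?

Augment In→C→Eg: bottleneck 2, flow now 2.
Augment In→F→Eg: bottleneck 2, flow now 4.
Augment In→D→Eg: bottleneck 2, flow now 6.
No augmenting path remains; maximum flow = 6.
In the residual graph, reachable from In: {In, F, E}.
Min-cut edges: In→C (2), In→D (2), F→Eg (2); capacity 2 + 2 + 2 = 6.
This cut is saturated, so no flow can exceed 6.

6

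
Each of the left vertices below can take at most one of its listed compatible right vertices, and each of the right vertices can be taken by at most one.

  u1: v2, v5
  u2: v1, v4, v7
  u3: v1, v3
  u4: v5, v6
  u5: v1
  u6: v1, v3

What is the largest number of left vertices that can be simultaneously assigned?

Unit-capacity flow: source→left, listed edges, right→sink; max matching = max flow.
Augmenting path u1→v2 (+1); matched 1.
Augmenting path u2→v1 (+1); matched 2.
Augmenting path u3→v3 (+1); matched 3.
Augmenting path u4→v5 (+1); matched 4.
Augmenting path u5→v1→u2→v4 (+1); matched 5.
No augmenting path remains; maximum matching = 5.
König certificate: {u1, u2, u4, v1, v3} is a vertex cover of size 5 (every listed pair touches it), so no matching can be larger.

5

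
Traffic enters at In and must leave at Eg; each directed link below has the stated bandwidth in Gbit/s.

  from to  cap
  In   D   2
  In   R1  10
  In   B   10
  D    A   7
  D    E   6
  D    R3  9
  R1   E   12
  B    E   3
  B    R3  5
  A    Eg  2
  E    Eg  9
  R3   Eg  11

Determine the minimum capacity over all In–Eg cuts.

16

Augment In→D→A→Eg: bottleneck 2, flow now 2.
Augment In→R1→E→Eg: bottleneck 9, flow now 11.
Augment In→B→R3→Eg: bottleneck 5, flow now 16.
No augmenting path remains; maximum flow = 16.
By max-flow min-cut, the minimum cut capacity equals the max flow.
In the residual graph, reachable from In: {In, R1, B, E}.
Min-cut edges: In→D (2), B→R3 (5), E→Eg (9); capacity 2 + 5 + 9 = 16.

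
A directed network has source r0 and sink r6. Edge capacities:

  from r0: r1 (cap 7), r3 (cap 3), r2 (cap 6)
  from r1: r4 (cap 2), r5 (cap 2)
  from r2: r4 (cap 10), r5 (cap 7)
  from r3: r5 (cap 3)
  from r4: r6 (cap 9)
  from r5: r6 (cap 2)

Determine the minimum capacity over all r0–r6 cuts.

Augment r0→r1→r4→r6: bottleneck 2, flow now 2.
Augment r0→r1→r5→r6: bottleneck 2, flow now 4.
Augment r0→r2→r4→r6: bottleneck 6, flow now 10.
No augmenting path remains; maximum flow = 10.
By max-flow min-cut, the minimum cut capacity equals the max flow.
In the residual graph, reachable from r0: {r0, r1, r3, r5}.
Min-cut edges: r0→r2 (6), r1→r4 (2), r5→r6 (2); capacity 6 + 2 + 2 = 10.

10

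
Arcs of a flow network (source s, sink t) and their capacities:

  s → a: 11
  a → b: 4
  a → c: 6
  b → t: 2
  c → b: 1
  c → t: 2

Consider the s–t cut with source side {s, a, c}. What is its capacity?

Edges leaving {s, a, c}: a→b (4), c→b (1), c→t (2).
Cut capacity = 4 + 1 + 2 = 7.

7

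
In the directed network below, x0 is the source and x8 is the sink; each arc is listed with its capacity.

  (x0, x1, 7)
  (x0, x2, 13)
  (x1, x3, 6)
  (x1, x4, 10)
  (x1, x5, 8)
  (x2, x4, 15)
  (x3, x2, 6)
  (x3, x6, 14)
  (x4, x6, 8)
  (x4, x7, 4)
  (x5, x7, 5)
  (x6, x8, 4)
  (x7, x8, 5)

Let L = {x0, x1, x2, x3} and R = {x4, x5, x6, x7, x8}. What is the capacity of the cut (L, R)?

47

Edges leaving {x0, x1, x2, x3}: x1→x4 (10), x1→x5 (8), x2→x4 (15), x3→x6 (14).
Cut capacity = 10 + 8 + 15 + 14 = 47.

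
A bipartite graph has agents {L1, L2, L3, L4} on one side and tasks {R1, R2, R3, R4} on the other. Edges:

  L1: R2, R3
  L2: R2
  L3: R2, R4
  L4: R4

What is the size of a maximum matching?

Unit-capacity flow: source→left, listed edges, right→sink; max matching = max flow.
Augmenting path L1→R2 (+1); matched 1.
Augmenting path L3→R4 (+1); matched 2.
Augmenting path L2→R2→L1→R3 (+1); matched 3.
No augmenting path remains; maximum matching = 3.
König certificate: {L1, R2, R4} is a vertex cover of size 3 (every listed pair touches it), so no matching can be larger.

3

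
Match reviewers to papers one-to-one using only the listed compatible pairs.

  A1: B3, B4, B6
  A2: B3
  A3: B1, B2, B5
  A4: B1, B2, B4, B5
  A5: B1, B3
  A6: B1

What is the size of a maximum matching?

Unit-capacity flow: source→left, listed edges, right→sink; max matching = max flow.
Augmenting path A1→B3 (+1); matched 1.
Augmenting path A3→B1 (+1); matched 2.
Augmenting path A4→B2 (+1); matched 3.
Augmenting path A2→B3→A1→B4 (+1); matched 4.
Augmenting path A5→B1→A3→B5 (+1); matched 5.
No augmenting path remains; maximum matching = 5.
König certificate: {A1, A3, A4, B1, B3} is a vertex cover of size 5 (every listed pair touches it), so no matching can be larger.

5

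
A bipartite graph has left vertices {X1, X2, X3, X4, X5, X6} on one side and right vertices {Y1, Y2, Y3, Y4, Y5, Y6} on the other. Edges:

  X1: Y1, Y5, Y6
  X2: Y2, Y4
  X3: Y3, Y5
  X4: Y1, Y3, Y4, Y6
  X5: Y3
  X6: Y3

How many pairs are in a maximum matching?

5

Unit-capacity flow: source→left, listed edges, right→sink; max matching = max flow.
Augmenting path X1→Y1 (+1); matched 1.
Augmenting path X2→Y2 (+1); matched 2.
Augmenting path X3→Y3 (+1); matched 3.
Augmenting path X4→Y4 (+1); matched 4.
Augmenting path X5→Y3→X3→Y5 (+1); matched 5.
No augmenting path remains; maximum matching = 5.
König certificate: {X1, X2, X3, X4, Y3} is a vertex cover of size 5 (every listed pair touches it), so no matching can be larger.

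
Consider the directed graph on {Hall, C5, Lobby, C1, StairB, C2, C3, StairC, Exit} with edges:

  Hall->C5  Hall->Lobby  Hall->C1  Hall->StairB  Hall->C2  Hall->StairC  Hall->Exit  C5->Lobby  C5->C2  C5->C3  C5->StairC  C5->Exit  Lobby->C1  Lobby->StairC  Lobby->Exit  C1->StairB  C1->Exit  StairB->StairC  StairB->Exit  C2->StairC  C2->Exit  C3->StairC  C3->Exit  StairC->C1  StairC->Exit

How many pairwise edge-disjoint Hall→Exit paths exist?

Assign every edge capacity 1; by Menger, the answer equals the max flow.
Path Hall→Exit (+1); total 1.
Path Hall→C5→Exit (+1); total 2.
Path Hall→Lobby→Exit (+1); total 3.
Path Hall→C1→Exit (+1); total 4.
Path Hall→StairB→Exit (+1); total 5.
Path Hall→C2→Exit (+1); total 6.
Path Hall→StairC→Exit (+1); total 7.
No residual Hall→Exit path; max flow = 7.
Certifying cut of size 7: {Hall→C1, Hall→C2, Hall→C5, Hall→Exit, Hall→Lobby, Hall→StairB, Hall→StairC}.

7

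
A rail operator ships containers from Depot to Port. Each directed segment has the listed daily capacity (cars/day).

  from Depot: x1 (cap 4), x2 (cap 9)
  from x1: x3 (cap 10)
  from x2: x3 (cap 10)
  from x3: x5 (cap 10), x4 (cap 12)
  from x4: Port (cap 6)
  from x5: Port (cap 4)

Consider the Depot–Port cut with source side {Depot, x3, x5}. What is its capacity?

29

Edges leaving {Depot, x3, x5}: Depot→x1 (4), Depot→x2 (9), x3→x4 (12), x5→Port (4).
Cut capacity = 4 + 9 + 12 + 4 = 29.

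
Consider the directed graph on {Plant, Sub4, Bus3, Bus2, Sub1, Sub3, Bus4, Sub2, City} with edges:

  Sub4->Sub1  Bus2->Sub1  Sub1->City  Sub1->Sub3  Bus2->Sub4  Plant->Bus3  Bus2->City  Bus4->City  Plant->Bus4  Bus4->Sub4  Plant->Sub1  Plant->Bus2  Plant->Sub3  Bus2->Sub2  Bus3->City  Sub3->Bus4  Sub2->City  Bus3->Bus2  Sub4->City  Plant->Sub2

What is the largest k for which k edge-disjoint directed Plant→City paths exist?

6

Assign every edge capacity 1; by Menger, the answer equals the max flow.
Path Plant→Bus3→City (+1); total 1.
Path Plant→Bus2→City (+1); total 2.
Path Plant→Sub1→City (+1); total 3.
Path Plant→Bus4→City (+1); total 4.
Path Plant→Sub2→City (+1); total 5.
Path Plant→Sub3→Bus4→Sub4→City (+1); total 6.
No residual Plant→City path; max flow = 6.
Certifying cut of size 6: {Plant→Bus2, Plant→Bus3, Plant→Bus4, Plant→Sub1, Plant→Sub2, Plant→Sub3}.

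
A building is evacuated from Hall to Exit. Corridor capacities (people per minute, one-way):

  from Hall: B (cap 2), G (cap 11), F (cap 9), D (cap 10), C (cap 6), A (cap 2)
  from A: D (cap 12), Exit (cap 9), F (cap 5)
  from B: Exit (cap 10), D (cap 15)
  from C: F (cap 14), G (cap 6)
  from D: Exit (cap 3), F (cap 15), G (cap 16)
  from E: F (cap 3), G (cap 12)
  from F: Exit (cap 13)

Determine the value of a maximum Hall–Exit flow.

Augment Hall→A→Exit: bottleneck 2, flow now 2.
Augment Hall→B→Exit: bottleneck 2, flow now 4.
Augment Hall→D→Exit: bottleneck 3, flow now 7.
Augment Hall→F→Exit: bottleneck 9, flow now 16.
Augment Hall→C→F→Exit: bottleneck 4, flow now 20.
No augmenting path remains; maximum flow = 20.
In the residual graph, reachable from Hall: {Hall, C, D, F, G}.
Min-cut edges: Hall→A (2), Hall→B (2), D→Exit (3), F→Exit (13); capacity 2 + 2 + 3 + 13 = 20.
This cut is saturated, so no flow can exceed 20.

20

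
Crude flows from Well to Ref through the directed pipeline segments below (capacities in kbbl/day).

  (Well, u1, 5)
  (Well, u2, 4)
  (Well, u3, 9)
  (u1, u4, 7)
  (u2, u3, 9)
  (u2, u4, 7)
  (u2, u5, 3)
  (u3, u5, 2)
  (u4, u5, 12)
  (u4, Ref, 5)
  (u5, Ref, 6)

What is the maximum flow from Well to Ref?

11

Augment Well→u1→u4→Ref: bottleneck 5, flow now 5.
Augment Well→u2→u5→Ref: bottleneck 3, flow now 8.
Augment Well→u3→u5→Ref: bottleneck 2, flow now 10.
Augment Well→u2→u4→u5→Ref: bottleneck 1, flow now 11.
No augmenting path remains; maximum flow = 11.
In the residual graph, reachable from Well: {Well, u3}.
Min-cut edges: Well→u1 (5), Well→u2 (4), u3→u5 (2); capacity 5 + 4 + 2 = 11.
This cut is saturated, so no flow can exceed 11.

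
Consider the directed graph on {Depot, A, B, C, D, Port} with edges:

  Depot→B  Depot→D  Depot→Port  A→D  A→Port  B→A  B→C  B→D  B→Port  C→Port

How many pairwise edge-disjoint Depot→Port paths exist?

2

Assign every edge capacity 1; by Menger, the answer equals the max flow.
Path Depot→Port (+1); total 1.
Path Depot→B→Port (+1); total 2.
No residual Depot→Port path; max flow = 2.
Certifying cut of size 2: {Depot→B, Depot→Port}.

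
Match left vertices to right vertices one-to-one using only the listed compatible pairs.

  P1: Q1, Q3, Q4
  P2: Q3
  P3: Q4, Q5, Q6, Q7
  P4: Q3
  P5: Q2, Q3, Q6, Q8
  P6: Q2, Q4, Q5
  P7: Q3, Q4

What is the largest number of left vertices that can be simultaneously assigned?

Unit-capacity flow: source→left, listed edges, right→sink; max matching = max flow.
Augmenting path P1→Q1 (+1); matched 1.
Augmenting path P2→Q3 (+1); matched 2.
Augmenting path P3→Q4 (+1); matched 3.
Augmenting path P5→Q2 (+1); matched 4.
Augmenting path P6→Q5 (+1); matched 5.
Augmenting path P7→Q4→P3→Q6 (+1); matched 6.
No augmenting path remains; maximum matching = 6.
König certificate: {P1, P3, P5, P6, P7, Q3} is a vertex cover of size 6 (every listed pair touches it), so no matching can be larger.

6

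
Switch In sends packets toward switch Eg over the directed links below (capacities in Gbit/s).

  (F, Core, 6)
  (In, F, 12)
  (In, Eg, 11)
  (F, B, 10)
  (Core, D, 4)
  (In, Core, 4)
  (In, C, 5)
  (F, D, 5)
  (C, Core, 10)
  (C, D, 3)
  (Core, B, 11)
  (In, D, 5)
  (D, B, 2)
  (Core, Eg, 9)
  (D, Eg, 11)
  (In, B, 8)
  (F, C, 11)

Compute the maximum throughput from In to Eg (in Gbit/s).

Augment In→Eg: bottleneck 11, flow now 11.
Augment In→Core→Eg: bottleneck 4, flow now 15.
Augment In→D→Eg: bottleneck 5, flow now 20.
Augment In→F→Core→Eg: bottleneck 5, flow now 25.
Augment In→F→D→Eg: bottleneck 5, flow now 30.
Augment In→C→D→Eg: bottleneck 1, flow now 31.
No augmenting path remains; maximum flow = 31.
In the residual graph, reachable from In: {In, F, C, Core, D, B}.
Min-cut edges: In→Eg (11), Core→Eg (9), D→Eg (11); capacity 11 + 9 + 11 = 31.
This cut is saturated, so no flow can exceed 31.

31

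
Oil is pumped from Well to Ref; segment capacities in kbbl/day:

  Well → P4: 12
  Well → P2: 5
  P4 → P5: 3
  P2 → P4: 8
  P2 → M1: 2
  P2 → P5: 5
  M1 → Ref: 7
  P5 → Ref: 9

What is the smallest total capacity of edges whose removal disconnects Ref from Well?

8

Augment Well→P4→P5→Ref: bottleneck 3, flow now 3.
Augment Well→P2→M1→Ref: bottleneck 2, flow now 5.
Augment Well→P2→P5→Ref: bottleneck 3, flow now 8.
No augmenting path remains; maximum flow = 8.
By max-flow min-cut, the minimum cut capacity equals the max flow.
In the residual graph, reachable from Well: {Well, P4}.
Min-cut edges: Well→P2 (5), P4→P5 (3); capacity 5 + 3 = 8.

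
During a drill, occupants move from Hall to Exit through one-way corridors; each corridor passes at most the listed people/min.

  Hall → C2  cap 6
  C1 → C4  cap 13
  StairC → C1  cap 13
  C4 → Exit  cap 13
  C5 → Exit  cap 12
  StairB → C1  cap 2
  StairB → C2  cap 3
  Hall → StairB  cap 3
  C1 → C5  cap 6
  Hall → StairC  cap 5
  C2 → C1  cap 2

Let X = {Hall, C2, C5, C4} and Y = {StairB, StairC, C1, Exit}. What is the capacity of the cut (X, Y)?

Edges leaving {Hall, C2, C5, C4}: Hall→StairB (3), Hall→StairC (5), C2→C1 (2), C5→Exit (12), C4→Exit (13).
Cut capacity = 3 + 5 + 2 + 12 + 13 = 35.

35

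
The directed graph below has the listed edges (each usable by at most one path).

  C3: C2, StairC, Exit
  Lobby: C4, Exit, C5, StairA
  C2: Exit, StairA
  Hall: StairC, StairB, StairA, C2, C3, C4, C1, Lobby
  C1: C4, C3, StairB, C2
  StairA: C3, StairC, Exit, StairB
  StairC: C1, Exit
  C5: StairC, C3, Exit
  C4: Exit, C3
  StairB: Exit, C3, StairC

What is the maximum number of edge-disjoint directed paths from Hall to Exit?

Assign every edge capacity 1; by Menger, the answer equals the max flow.
Path Hall→Lobby→Exit (+1); total 1.
Path Hall→C2→Exit (+1); total 2.
Path Hall→StairA→Exit (+1); total 3.
Path Hall→StairC→Exit (+1); total 4.
Path Hall→C4→Exit (+1); total 5.
Path Hall→StairB→Exit (+1); total 6.
Path Hall→C3→Exit (+1); total 7.
No residual Hall→Exit path; max flow = 7.
Certifying cut of size 7: {C2→Exit, C3→Exit, C4→Exit, Hall→Lobby, StairA→Exit, StairB→Exit, StairC→Exit}.

7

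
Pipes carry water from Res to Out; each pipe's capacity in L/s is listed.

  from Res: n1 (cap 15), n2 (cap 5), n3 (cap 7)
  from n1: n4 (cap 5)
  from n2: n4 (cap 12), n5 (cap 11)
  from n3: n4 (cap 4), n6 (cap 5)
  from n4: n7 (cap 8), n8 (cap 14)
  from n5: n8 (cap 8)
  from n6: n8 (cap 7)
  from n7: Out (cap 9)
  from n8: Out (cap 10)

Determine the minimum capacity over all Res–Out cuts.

Augment Res→n1→n4→n7→Out: bottleneck 5, flow now 5.
Augment Res→n2→n4→n7→Out: bottleneck 3, flow now 8.
Augment Res→n2→n4→n8→Out: bottleneck 2, flow now 10.
Augment Res→n3→n4→n8→Out: bottleneck 4, flow now 14.
Augment Res→n3→n6→n8→Out: bottleneck 3, flow now 17.
No augmenting path remains; maximum flow = 17.
By max-flow min-cut, the minimum cut capacity equals the max flow.
In the residual graph, reachable from Res: {Res, n1}.
Min-cut edges: Res→n2 (5), Res→n3 (7), n1→n4 (5); capacity 5 + 7 + 5 = 17.

17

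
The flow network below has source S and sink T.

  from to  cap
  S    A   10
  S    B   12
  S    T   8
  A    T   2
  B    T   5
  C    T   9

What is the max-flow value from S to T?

15

Augment S→T: bottleneck 8, flow now 8.
Augment S→A→T: bottleneck 2, flow now 10.
Augment S→B→T: bottleneck 5, flow now 15.
No augmenting path remains; maximum flow = 15.
In the residual graph, reachable from S: {S, A, B}.
Min-cut edges: S→T (8), A→T (2), B→T (5); capacity 8 + 2 + 5 = 15.
This cut is saturated, so no flow can exceed 15.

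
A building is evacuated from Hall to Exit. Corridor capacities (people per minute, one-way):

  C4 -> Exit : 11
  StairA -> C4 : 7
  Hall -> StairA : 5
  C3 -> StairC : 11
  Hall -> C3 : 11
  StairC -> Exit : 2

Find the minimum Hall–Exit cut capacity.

Augment Hall→StairA→C4→Exit: bottleneck 5, flow now 5.
Augment Hall→C3→StairC→Exit: bottleneck 2, flow now 7.
No augmenting path remains; maximum flow = 7.
By max-flow min-cut, the minimum cut capacity equals the max flow.
In the residual graph, reachable from Hall: {Hall, C3, StairC}.
Min-cut edges: Hall→StairA (5), StairC→Exit (2); capacity 5 + 2 = 7.

7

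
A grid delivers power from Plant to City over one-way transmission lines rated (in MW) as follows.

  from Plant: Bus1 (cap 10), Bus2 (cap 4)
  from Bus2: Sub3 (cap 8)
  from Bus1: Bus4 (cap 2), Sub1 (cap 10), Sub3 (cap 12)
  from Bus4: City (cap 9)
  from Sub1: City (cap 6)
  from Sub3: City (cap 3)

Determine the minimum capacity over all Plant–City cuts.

11

Augment Plant→Bus2→Sub3→City: bottleneck 3, flow now 3.
Augment Plant→Bus1→Bus4→City: bottleneck 2, flow now 5.
Augment Plant→Bus1→Sub1→City: bottleneck 6, flow now 11.
No augmenting path remains; maximum flow = 11.
By max-flow min-cut, the minimum cut capacity equals the max flow.
In the residual graph, reachable from Plant: {Plant, Bus2, Bus1, Sub1, Sub3}.
Min-cut edges: Bus1→Bus4 (2), Sub1→City (6), Sub3→City (3); capacity 2 + 6 + 3 = 11.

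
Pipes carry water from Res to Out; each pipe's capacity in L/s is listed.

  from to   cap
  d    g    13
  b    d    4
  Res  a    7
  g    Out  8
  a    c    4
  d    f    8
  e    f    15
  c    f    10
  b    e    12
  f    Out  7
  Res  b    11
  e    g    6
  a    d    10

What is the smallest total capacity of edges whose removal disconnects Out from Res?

15

Augment Res→a→c→f→Out: bottleneck 4, flow now 4.
Augment Res→a→d→f→Out: bottleneck 3, flow now 7.
Augment Res→b→d→g→Out: bottleneck 4, flow now 11.
Augment Res→b→e→g→Out: bottleneck 4, flow now 15.
No augmenting path remains; maximum flow = 15.
By max-flow min-cut, the minimum cut capacity equals the max flow.
In the residual graph, reachable from Res: {Res, a, b, c, d, e, f, g}.
Min-cut edges: f→Out (7), g→Out (8); capacity 7 + 8 = 15.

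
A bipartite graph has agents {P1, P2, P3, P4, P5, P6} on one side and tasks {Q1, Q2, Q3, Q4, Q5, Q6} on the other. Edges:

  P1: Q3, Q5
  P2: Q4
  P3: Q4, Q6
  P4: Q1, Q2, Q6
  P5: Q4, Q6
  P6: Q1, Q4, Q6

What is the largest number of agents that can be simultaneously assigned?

5

Unit-capacity flow: source→left, listed edges, right→sink; max matching = max flow.
Augmenting path P1→Q3 (+1); matched 1.
Augmenting path P2→Q4 (+1); matched 2.
Augmenting path P3→Q6 (+1); matched 3.
Augmenting path P4→Q1 (+1); matched 4.
Augmenting path P6→Q1→P4→Q2 (+1); matched 5.
No augmenting path remains; maximum matching = 5.
König certificate: {P1, P4, P6, Q4, Q6} is a vertex cover of size 5 (every listed pair touches it), so no matching can be larger.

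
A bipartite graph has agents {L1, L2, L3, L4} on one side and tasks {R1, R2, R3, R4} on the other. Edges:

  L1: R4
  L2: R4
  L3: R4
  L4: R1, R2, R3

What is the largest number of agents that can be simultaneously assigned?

2

Unit-capacity flow: source→left, listed edges, right→sink; max matching = max flow.
Augmenting path L1→R4 (+1); matched 1.
Augmenting path L4→R1 (+1); matched 2.
No augmenting path remains; maximum matching = 2.
König certificate: {L4, R4} is a vertex cover of size 2 (every listed pair touches it), so no matching can be larger.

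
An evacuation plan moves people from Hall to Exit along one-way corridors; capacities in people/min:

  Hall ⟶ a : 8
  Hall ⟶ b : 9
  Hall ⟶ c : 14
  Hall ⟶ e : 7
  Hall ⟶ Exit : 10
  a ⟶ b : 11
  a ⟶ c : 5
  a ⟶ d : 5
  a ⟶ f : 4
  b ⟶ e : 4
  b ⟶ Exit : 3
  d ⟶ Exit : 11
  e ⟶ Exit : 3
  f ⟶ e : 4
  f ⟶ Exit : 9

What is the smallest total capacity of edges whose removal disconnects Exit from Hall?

Augment Hall→Exit: bottleneck 10, flow now 10.
Augment Hall→b→Exit: bottleneck 3, flow now 13.
Augment Hall→e→Exit: bottleneck 3, flow now 16.
Augment Hall→a→d→Exit: bottleneck 5, flow now 21.
Augment Hall→a→f→Exit: bottleneck 3, flow now 24.
No augmenting path remains; maximum flow = 24.
By max-flow min-cut, the minimum cut capacity equals the max flow.
In the residual graph, reachable from Hall: {Hall, b, c, e}.
Min-cut edges: Hall→a (8), Hall→Exit (10), b→Exit (3), e→Exit (3); capacity 8 + 10 + 3 + 3 = 24.

24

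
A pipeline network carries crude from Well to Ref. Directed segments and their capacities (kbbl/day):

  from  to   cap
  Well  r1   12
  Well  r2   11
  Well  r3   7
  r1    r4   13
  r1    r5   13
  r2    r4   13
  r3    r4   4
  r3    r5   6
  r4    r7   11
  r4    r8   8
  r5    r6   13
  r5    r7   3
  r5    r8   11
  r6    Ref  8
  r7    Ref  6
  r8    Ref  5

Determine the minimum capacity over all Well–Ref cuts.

Augment Well→r1→r4→r7→Ref: bottleneck 6, flow now 6.
Augment Well→r1→r4→r8→Ref: bottleneck 5, flow now 11.
Augment Well→r1→r5→r6→Ref: bottleneck 1, flow now 12.
Augment Well→r3→r5→r6→Ref: bottleneck 6, flow now 18.
Augment Well→r2→r4→r1→r5→r6→Ref: bottleneck 1, flow now 19. (uses reverse residual edge)
No augmenting path remains; maximum flow = 19.
By max-flow min-cut, the minimum cut capacity equals the max flow.
In the residual graph, reachable from Well: {Well, r1, r2, r3, r4, r5, r6, r7, r8}.
Min-cut edges: r6→Ref (8), r7→Ref (6), r8→Ref (5); capacity 8 + 6 + 5 = 19.

19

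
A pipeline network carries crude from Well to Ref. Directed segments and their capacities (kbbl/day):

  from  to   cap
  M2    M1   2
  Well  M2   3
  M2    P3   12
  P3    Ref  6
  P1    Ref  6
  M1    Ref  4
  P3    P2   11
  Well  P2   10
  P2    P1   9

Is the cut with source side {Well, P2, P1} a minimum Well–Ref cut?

Yes — it is a minimum cut (capacity 9).

Given cut capacity: 3 + 6 = 9.
Augment Well→M2→P3→Ref: bottleneck 3, flow now 3.
Augment Well→P2→P1→Ref: bottleneck 6, flow now 9.
No augmenting path remains; maximum flow = 9.
Cut capacity 9 equals the max flow, so it is a minimum cut.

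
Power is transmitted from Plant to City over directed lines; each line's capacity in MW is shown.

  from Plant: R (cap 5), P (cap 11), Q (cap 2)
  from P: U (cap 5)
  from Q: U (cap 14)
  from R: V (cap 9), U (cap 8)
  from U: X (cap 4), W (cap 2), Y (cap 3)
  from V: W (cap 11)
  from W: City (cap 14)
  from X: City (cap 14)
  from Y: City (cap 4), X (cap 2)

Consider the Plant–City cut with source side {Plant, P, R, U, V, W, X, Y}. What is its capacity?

Edges leaving {Plant, P, R, U, V, W, X, Y}: Plant→Q (2), W→City (14), X→City (14), Y→City (4).
Cut capacity = 2 + 14 + 14 + 4 = 34.

34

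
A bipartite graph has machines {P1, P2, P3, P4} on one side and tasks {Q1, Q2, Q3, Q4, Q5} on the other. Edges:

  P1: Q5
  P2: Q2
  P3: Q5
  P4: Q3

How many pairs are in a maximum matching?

Unit-capacity flow: source→left, listed edges, right→sink; max matching = max flow.
Augmenting path P1→Q5 (+1); matched 1.
Augmenting path P2→Q2 (+1); matched 2.
Augmenting path P4→Q3 (+1); matched 3.
No augmenting path remains; maximum matching = 3.
König certificate: {P2, P4, Q5} is a vertex cover of size 3 (every listed pair touches it), so no matching can be larger.

3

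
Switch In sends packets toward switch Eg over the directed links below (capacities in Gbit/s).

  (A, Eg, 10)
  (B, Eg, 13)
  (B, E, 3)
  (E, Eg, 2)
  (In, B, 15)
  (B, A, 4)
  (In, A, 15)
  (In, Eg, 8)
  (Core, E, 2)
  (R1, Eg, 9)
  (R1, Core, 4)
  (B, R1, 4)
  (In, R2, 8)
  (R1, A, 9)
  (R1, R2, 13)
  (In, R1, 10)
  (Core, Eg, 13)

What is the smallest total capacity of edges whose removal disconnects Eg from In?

43

Augment In→Eg: bottleneck 8, flow now 8.
Augment In→B→Eg: bottleneck 13, flow now 21.
Augment In→R1→Eg: bottleneck 9, flow now 30.
Augment In→A→Eg: bottleneck 10, flow now 40.
Augment In→B→E→Eg: bottleneck 2, flow now 42.
Augment In→R1→Core→Eg: bottleneck 1, flow now 43.
No augmenting path remains; maximum flow = 43.
By max-flow min-cut, the minimum cut capacity equals the max flow.
In the residual graph, reachable from In: {In, R2, A}.
Min-cut edges: In→B (15), In→R1 (10), In→Eg (8), A→Eg (10); capacity 15 + 10 + 8 + 10 = 43.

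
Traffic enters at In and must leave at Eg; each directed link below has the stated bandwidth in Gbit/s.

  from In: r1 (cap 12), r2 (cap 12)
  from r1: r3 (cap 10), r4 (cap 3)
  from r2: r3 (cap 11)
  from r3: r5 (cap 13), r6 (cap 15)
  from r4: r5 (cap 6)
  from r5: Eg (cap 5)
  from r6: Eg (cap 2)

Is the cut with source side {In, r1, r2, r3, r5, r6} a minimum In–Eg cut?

Given cut capacity: 3 + 5 + 2 = 10.
Augment In→r1→r3→r5→Eg: bottleneck 5, flow now 5.
Augment In→r1→r3→r6→Eg: bottleneck 2, flow now 7.
No augmenting path remains; maximum flow = 7.
In the residual graph, reachable from In: {In, r1, r2, r3, r4, r5, r6}.
Min-cut edges: r5→Eg (5), r6→Eg (2); capacity 5 + 2 = 7.
Cut capacity 10 exceeds the max flow 7, so it is not minimum.

No — its capacity is 10, but the minimum cut has capacity 7.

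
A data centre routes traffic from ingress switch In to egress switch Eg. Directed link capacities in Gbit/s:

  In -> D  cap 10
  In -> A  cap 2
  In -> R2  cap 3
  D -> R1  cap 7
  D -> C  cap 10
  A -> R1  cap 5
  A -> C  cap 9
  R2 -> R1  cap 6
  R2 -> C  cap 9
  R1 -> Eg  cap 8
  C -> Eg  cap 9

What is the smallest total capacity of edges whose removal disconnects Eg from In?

15

Augment In→D→R1→Eg: bottleneck 7, flow now 7.
Augment In→D→C→Eg: bottleneck 3, flow now 10.
Augment In→A→R1→Eg: bottleneck 1, flow now 11.
Augment In→A→C→Eg: bottleneck 1, flow now 12.
Augment In→R2→C→Eg: bottleneck 3, flow now 15.
No augmenting path remains; maximum flow = 15.
By max-flow min-cut, the minimum cut capacity equals the max flow.
In the residual graph, reachable from In: {In}.
Min-cut edges: In→D (10), In→A (2), In→R2 (3); capacity 10 + 2 + 3 = 15.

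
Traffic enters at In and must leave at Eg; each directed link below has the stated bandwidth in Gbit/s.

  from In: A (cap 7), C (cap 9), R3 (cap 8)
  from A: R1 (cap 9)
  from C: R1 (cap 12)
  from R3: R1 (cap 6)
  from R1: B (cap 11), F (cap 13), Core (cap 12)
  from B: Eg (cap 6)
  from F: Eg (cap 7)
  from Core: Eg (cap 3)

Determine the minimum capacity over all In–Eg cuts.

Augment In→A→R1→B→Eg: bottleneck 6, flow now 6.
Augment In→A→R1→F→Eg: bottleneck 1, flow now 7.
Augment In→C→R1→F→Eg: bottleneck 6, flow now 13.
Augment In→C→R1→Core→Eg: bottleneck 3, flow now 16.
No augmenting path remains; maximum flow = 16.
By max-flow min-cut, the minimum cut capacity equals the max flow.
In the residual graph, reachable from In: {In, A, C, R3, R1, B, F, Core}.
Min-cut edges: B→Eg (6), F→Eg (7), Core→Eg (3); capacity 6 + 7 + 3 = 16.

16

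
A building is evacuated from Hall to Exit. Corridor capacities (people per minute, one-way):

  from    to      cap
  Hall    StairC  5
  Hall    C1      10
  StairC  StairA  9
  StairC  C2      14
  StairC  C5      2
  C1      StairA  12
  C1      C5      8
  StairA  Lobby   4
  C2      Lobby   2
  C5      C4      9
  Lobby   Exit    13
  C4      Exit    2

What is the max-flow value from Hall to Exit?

Augment Hall→StairC→StairA→Lobby→Exit: bottleneck 4, flow now 4.
Augment Hall→StairC→C2→Lobby→Exit: bottleneck 1, flow now 5.
Augment Hall→C1→C5→C4→Exit: bottleneck 2, flow now 7.
Augment Hall→C1→StairA→StairC→C2→Lobby→Exit: bottleneck 1, flow now 8. (uses reverse residual edge)
No augmenting path remains; maximum flow = 8.
In the residual graph, reachable from Hall: {Hall, StairC, C1, StairA, C2, C5, C4}.
Min-cut edges: StairA→Lobby (4), C2→Lobby (2), C4→Exit (2); capacity 4 + 2 + 2 = 8.
This cut is saturated, so no flow can exceed 8.

8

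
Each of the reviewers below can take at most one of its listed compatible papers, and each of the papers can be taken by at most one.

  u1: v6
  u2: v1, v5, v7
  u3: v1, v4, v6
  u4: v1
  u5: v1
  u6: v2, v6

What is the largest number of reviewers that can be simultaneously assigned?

Unit-capacity flow: source→left, listed edges, right→sink; max matching = max flow.
Augmenting path u1→v6 (+1); matched 1.
Augmenting path u2→v1 (+1); matched 2.
Augmenting path u3→v4 (+1); matched 3.
Augmenting path u6→v2 (+1); matched 4.
Augmenting path u4→v1→u2→v5 (+1); matched 5.
No augmenting path remains; maximum matching = 5.
König certificate: {u1, u2, u3, u6, v1} is a vertex cover of size 5 (every listed pair touches it), so no matching can be larger.

5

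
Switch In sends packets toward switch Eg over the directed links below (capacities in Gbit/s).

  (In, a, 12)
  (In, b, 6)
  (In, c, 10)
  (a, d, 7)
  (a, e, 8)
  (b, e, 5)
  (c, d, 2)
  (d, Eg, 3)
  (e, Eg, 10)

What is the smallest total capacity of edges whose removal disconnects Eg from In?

Augment In→a→d→Eg: bottleneck 3, flow now 3.
Augment In→a→e→Eg: bottleneck 8, flow now 11.
Augment In→b→e→Eg: bottleneck 2, flow now 13.
No augmenting path remains; maximum flow = 13.
By max-flow min-cut, the minimum cut capacity equals the max flow.
In the residual graph, reachable from In: {In, a, b, c, d, e}.
Min-cut edges: d→Eg (3), e→Eg (10); capacity 3 + 10 = 13.

13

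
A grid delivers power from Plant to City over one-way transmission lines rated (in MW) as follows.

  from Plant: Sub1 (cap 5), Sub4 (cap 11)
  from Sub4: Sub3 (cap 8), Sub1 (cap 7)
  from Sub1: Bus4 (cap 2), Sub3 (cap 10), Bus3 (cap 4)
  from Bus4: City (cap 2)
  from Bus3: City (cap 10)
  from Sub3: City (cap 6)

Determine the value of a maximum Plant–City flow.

12

Augment Plant→Sub4→Sub3→City: bottleneck 6, flow now 6.
Augment Plant→Sub1→Bus4→City: bottleneck 2, flow now 8.
Augment Plant→Sub1→Bus3→City: bottleneck 3, flow now 11.
Augment Plant→Sub4→Sub1→Bus3→City: bottleneck 1, flow now 12.
No augmenting path remains; maximum flow = 12.
In the residual graph, reachable from Plant: {Plant, Sub4, Sub1, Sub3}.
Min-cut edges: Sub1→Bus4 (2), Sub1→Bus3 (4), Sub3→City (6); capacity 2 + 4 + 6 = 12.
This cut is saturated, so no flow can exceed 12.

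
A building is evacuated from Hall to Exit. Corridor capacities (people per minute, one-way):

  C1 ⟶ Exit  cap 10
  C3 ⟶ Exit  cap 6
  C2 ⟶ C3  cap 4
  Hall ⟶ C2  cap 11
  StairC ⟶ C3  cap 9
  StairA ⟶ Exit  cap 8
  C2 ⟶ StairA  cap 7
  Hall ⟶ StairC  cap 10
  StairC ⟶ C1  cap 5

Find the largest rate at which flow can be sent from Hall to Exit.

18

Augment Hall→C2→StairA→Exit: bottleneck 7, flow now 7.
Augment Hall→C2→C3→Exit: bottleneck 4, flow now 11.
Augment Hall→StairC→C1→Exit: bottleneck 5, flow now 16.
Augment Hall→StairC→C3→Exit: bottleneck 2, flow now 18.
No augmenting path remains; maximum flow = 18.
In the residual graph, reachable from Hall: {Hall, C2, StairC, C3}.
Min-cut edges: C2→StairA (7), StairC→C1 (5), C3→Exit (6); capacity 7 + 5 + 6 = 18.
This cut is saturated, so no flow can exceed 18.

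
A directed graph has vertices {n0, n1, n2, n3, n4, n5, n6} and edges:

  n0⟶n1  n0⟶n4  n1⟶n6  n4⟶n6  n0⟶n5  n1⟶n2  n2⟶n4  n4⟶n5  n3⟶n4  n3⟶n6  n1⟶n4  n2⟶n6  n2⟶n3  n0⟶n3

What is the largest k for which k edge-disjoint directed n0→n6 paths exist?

Assign every edge capacity 1; by Menger, the answer equals the max flow.
Path n0→n1→n6 (+1); total 1.
Path n0→n3→n6 (+1); total 2.
Path n0→n4→n6 (+1); total 3.
No residual n0→n6 path; max flow = 3.
Certifying cut of size 3: {n0→n1, n0→n3, n0→n4}.

3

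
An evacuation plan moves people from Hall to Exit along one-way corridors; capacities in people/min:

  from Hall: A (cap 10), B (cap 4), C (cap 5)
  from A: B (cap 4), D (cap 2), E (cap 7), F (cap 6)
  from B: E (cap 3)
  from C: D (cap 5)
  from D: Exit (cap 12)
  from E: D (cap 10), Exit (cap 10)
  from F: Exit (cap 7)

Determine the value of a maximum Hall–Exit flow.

18

Augment Hall→A→D→Exit: bottleneck 2, flow now 2.
Augment Hall→A→E→Exit: bottleneck 7, flow now 9.
Augment Hall→A→F→Exit: bottleneck 1, flow now 10.
Augment Hall→B→E→Exit: bottleneck 3, flow now 13.
Augment Hall→C→D→Exit: bottleneck 5, flow now 18.
No augmenting path remains; maximum flow = 18.
In the residual graph, reachable from Hall: {Hall, B}.
Min-cut edges: Hall→A (10), Hall→C (5), B→E (3); capacity 10 + 5 + 3 = 18.
This cut is saturated, so no flow can exceed 18.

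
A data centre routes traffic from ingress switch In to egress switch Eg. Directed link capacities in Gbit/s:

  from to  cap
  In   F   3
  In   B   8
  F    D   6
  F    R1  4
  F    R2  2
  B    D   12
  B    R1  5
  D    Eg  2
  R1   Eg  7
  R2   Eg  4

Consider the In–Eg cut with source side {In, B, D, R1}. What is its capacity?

12

Edges leaving {In, B, D, R1}: In→F (3), D→Eg (2), R1→Eg (7).
Cut capacity = 3 + 2 + 7 = 12.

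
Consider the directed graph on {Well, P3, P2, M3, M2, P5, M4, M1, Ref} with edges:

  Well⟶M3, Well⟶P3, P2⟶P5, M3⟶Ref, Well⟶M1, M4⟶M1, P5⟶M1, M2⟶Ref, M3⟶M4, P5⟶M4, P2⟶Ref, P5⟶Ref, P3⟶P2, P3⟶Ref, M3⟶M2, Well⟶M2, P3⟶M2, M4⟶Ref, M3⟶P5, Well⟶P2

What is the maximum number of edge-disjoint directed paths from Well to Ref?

4

Assign every edge capacity 1; by Menger, the answer equals the max flow.
Path Well→P3→Ref (+1); total 1.
Path Well→P2→Ref (+1); total 2.
Path Well→M3→Ref (+1); total 3.
Path Well→M2→Ref (+1); total 4.
No residual Well→Ref path; max flow = 4.
Certifying cut of size 4: {Well→M2, Well→M3, Well→P2, Well→P3}.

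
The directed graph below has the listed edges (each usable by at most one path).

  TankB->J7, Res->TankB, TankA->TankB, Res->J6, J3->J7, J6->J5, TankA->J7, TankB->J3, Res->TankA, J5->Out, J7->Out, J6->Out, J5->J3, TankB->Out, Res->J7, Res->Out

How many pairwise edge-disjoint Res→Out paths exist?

4

Assign every edge capacity 1; by Menger, the answer equals the max flow.
Path Res→Out (+1); total 1.
Path Res→J6→Out (+1); total 2.
Path Res→TankB→Out (+1); total 3.
Path Res→J7→Out (+1); total 4.
No residual Res→Out path; max flow = 4.
Certifying cut of size 4: {J7→Out, Res→J6, Res→Out, TankB→Out}.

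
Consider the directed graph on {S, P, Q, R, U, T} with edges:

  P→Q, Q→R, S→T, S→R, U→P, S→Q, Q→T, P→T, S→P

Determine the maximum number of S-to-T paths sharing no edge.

3

Assign every edge capacity 1; by Menger, the answer equals the max flow.
Path S→T (+1); total 1.
Path S→P→T (+1); total 2.
Path S→Q→T (+1); total 3.
No residual S→T path; max flow = 3.
Certifying cut of size 3: {S→P, S→Q, S→T}.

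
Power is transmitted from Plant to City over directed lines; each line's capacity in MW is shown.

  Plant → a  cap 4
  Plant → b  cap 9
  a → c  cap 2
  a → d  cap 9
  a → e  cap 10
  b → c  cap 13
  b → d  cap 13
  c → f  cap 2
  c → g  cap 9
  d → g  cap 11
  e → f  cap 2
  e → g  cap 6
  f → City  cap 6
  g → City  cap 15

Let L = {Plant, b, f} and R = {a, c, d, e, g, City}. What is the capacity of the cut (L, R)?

36

Edges leaving {Plant, b, f}: Plant→a (4), b→c (13), b→d (13), f→City (6).
Cut capacity = 4 + 13 + 13 + 6 = 36.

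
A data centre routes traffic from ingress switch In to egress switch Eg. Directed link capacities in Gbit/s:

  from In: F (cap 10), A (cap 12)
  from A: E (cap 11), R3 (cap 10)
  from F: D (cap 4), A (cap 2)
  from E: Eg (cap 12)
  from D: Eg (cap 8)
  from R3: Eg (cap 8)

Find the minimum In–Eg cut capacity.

18

Augment In→A→E→Eg: bottleneck 11, flow now 11.
Augment In→A→R3→Eg: bottleneck 1, flow now 12.
Augment In→F→D→Eg: bottleneck 4, flow now 16.
Augment In→F→A→R3→Eg: bottleneck 2, flow now 18.
No augmenting path remains; maximum flow = 18.
By max-flow min-cut, the minimum cut capacity equals the max flow.
In the residual graph, reachable from In: {In, F}.
Min-cut edges: In→A (12), F→A (2), F→D (4); capacity 12 + 2 + 4 = 18.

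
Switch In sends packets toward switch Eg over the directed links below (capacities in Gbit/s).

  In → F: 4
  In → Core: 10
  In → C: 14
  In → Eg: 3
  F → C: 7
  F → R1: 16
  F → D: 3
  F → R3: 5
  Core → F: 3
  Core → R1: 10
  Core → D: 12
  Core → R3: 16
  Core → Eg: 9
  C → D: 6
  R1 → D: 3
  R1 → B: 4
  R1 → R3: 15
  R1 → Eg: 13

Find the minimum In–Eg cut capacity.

17

Augment In→Eg: bottleneck 3, flow now 3.
Augment In→Core→Eg: bottleneck 9, flow now 12.
Augment In→F→R1→Eg: bottleneck 4, flow now 16.
Augment In→Core→R1→Eg: bottleneck 1, flow now 17.
No augmenting path remains; maximum flow = 17.
By max-flow min-cut, the minimum cut capacity equals the max flow.
In the residual graph, reachable from In: {In, C, D}.
Min-cut edges: In→F (4), In→Core (10), In→Eg (3); capacity 4 + 10 + 3 = 17.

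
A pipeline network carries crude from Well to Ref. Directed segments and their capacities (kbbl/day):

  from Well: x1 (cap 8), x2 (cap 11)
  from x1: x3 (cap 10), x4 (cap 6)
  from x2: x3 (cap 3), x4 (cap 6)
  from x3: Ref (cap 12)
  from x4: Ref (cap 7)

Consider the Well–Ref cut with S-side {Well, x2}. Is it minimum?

Yes — it is a minimum cut (capacity 17).

Given cut capacity: 8 + 3 + 6 = 17.
Augment Well→x1→x3→Ref: bottleneck 8, flow now 8.
Augment Well→x2→x3→Ref: bottleneck 3, flow now 11.
Augment Well→x2→x4→Ref: bottleneck 6, flow now 17.
No augmenting path remains; maximum flow = 17.
Cut capacity 17 equals the max flow, so it is a minimum cut.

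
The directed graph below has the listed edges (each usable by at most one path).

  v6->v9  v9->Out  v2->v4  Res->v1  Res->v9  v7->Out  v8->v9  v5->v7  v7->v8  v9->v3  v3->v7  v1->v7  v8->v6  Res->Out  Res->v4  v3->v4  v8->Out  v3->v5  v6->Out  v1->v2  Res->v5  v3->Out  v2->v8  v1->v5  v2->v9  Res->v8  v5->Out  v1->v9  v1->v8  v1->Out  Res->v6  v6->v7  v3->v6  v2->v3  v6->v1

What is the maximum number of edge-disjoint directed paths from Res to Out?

Assign every edge capacity 1; by Menger, the answer equals the max flow.
Path Res→Out (+1); total 1.
Path Res→v1→Out (+1); total 2.
Path Res→v5→Out (+1); total 3.
Path Res→v6→Out (+1); total 4.
Path Res→v8→Out (+1); total 5.
Path Res→v9→Out (+1); total 6.
No residual Res→Out path; max flow = 6.
Certifying cut of size 6: {Res→Out, Res→v1, Res→v5, Res→v6, Res→v8, Res→v9}.

6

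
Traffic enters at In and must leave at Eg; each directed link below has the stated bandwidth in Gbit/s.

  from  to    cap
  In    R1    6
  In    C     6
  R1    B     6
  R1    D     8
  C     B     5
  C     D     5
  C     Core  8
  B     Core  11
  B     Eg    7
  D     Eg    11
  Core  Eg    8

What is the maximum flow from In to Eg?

12

Augment In→R1→B→Eg: bottleneck 6, flow now 6.
Augment In→C→B→Eg: bottleneck 1, flow now 7.
Augment In→C→D→Eg: bottleneck 5, flow now 12.
No augmenting path remains; maximum flow = 12.
In the residual graph, reachable from In: {In}.
Min-cut edges: In→R1 (6), In→C (6); capacity 6 + 6 = 12.
This cut is saturated, so no flow can exceed 12.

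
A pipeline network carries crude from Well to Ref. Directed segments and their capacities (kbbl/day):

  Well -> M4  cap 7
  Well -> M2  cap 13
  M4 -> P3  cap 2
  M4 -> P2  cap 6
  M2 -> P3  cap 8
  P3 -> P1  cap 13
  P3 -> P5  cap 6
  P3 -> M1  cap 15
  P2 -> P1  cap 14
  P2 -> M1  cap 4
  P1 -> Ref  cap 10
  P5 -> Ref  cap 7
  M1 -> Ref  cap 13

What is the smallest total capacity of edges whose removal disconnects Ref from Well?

Augment Well→M4→P3→P1→Ref: bottleneck 2, flow now 2.
Augment Well→M4→P2→P1→Ref: bottleneck 5, flow now 7.
Augment Well→M2→P3→P1→Ref: bottleneck 3, flow now 10.
Augment Well→M2→P3→P5→Ref: bottleneck 5, flow now 15.
No augmenting path remains; maximum flow = 15.
By max-flow min-cut, the minimum cut capacity equals the max flow.
In the residual graph, reachable from Well: {Well, M2}.
Min-cut edges: Well→M4 (7), M2→P3 (8); capacity 7 + 8 = 15.

15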